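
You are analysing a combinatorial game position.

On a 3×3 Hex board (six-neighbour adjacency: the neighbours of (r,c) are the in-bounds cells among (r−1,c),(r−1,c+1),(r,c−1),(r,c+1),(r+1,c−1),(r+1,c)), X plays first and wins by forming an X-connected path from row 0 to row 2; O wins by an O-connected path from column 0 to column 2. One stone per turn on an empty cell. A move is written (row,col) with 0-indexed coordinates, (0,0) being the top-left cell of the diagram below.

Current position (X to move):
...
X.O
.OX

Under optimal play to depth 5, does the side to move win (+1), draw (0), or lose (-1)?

value(.../X.O/.OX, X) = +1

p1 X@[.../X.O/.OX]: (0,0)[X../X.O/.OX]-1 (0,1)[.X./X.O/.OX]-1 (0,2)[..X/X.O/.OX]-1 (1,1)[.../XXO/.OX]-1 (2,0)[.../X.O/XOX]+1*
p2 O@[.../X.O/XOX]: (0,0)[O../X.O/XOX]-1* (0,1)[.O./X.O/XOX]-1 (0,2)[..O/X.O/XOX]-1 (1,1)[.../XOO/XOX]-1
p3 X@[O../X.O/XOX]: (0,1)[OX./X.O/XOX]+1* (0,2)[O.X/X.O/XOX]+1 (1,1)[O../XXO/XOX]+1
p4 O@[OX./X.O/XOX] terminal -1; root [.../X.O/.OX] d5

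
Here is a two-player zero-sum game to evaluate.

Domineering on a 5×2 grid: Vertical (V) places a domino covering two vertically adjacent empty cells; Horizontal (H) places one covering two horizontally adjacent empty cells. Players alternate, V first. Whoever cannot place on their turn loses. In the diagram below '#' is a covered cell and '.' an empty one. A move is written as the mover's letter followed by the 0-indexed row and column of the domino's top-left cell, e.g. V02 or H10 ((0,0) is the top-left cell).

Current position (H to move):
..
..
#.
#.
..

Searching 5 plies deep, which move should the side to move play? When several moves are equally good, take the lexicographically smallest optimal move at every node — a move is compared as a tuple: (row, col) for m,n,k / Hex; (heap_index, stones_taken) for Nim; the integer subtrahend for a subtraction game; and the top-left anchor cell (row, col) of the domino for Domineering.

ply 1, H at ../../#./#./.. | H00=+1→##/../#./#./..*; H10=+1→../##/#./#./..; H40=-1→../../#./#./##
ply 2, V at ##/../#./#./.. | V11=-1→##/.#/##/#./..*; V21=-1→##/../##/##/..; V31=-1→##/../#./##/.#
ply 3, H at ##/.#/##/#./.. | H40=+1→##/.#/##/#./##*
ply 4: ##/.#/##/#./## is terminal -1 (V); from ../../#./#./.. depth 5

H's best at [../../#./#./..]: H00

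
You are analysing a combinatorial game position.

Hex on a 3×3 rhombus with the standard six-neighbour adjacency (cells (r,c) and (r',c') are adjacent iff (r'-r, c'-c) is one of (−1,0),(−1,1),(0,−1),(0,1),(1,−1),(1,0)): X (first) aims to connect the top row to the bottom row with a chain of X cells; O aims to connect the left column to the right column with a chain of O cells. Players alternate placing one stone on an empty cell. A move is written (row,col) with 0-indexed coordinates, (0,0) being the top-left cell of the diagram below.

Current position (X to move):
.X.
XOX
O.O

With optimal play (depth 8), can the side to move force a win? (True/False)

X winning at [.X./XOX/O.O]: False

p1 X@[.X./XOX/O.O]: (0,0)[XX./XOX/O.O]-1* (0,2)[.XX/XOX/O.O]-1 (2,1)[.X./XOX/OXO]-1
p2 O@[XX./XOX/O.O]: (0,2)[XXO/XOX/O.O]+1* (2,1)[XX./XOX/OOO]+1
p3 X@[XXO/XOX/O.O] terminal -1; root [.X./XOX/O.O] d8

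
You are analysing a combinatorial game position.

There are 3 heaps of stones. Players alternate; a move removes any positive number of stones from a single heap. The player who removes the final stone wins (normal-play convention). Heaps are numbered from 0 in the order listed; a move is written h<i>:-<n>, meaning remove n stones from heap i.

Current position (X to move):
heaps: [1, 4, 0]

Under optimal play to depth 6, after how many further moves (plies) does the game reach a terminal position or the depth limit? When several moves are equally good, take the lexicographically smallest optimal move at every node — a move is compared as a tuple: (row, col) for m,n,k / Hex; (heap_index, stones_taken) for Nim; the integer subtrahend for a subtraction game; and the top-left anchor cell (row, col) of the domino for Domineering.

PV length from [(1,4,0)]: 3 plies

[(1,4,0)] X move#1: h0:-1:-1/(0,4,0), h1:-1:-1/(1,3,0), h1:-2:-1/(1,2,0), h1:-3:+1/(1,1,0)*, h1:-4:-1/(1,0,0)
[(1,1,0)] O move#2: h0:-1:-1/(0,1,0)*, h1:-1:-1/(1,0,0)
[(0,1,0)] X move#3: h1:-1:+1/(0,0,0)*
[(0,0,0)] end (terminal -1, O#4); searched (1,4,0) to 6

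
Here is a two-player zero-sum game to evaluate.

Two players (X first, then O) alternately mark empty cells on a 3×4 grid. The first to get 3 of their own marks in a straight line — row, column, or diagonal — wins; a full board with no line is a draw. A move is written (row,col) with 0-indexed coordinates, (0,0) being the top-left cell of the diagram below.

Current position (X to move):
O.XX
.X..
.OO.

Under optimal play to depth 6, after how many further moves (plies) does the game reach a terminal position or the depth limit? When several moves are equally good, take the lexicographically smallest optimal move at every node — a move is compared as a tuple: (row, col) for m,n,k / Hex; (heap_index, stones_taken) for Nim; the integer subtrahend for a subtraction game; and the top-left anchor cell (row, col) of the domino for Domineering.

PV length from [O.XX/.X../.OO.]: 1 ply

ply 1, X at O.XX/.X../.OO. | (0,1)=+1→OXXX/.X../.OO.*; (1,0)=-1→O.XX/XX../.OO.; (1,2)=-1→O.XX/.XX./.OO.; (1,3)=-1→O.XX/.X.X/.OO.; (2,0)=+1→O.XX/.X../XOO.; (2,3)=-1→O.XX/.X../.OOX
ply 2: OXXX/.X../.OO. is terminal -1 (O); from O.XX/.X../.OO. depth 6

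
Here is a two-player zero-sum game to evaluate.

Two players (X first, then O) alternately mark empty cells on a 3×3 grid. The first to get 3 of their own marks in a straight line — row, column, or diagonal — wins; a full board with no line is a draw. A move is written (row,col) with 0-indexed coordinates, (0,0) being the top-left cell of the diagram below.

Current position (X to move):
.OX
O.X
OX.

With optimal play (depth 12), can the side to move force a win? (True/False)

X winning at [.OX/O.X/OX.]: True

ply 1, X at .OX/O.X/OX. | (0,0)=+0→XOX/O.X/OX.; (1,1)=-1→.OX/OXX/OX.; (2,2)=+1→.OX/O.X/OXX*
ply 2: .OX/O.X/OXX is terminal -1 (O); from .OX/O.X/OX. depth 12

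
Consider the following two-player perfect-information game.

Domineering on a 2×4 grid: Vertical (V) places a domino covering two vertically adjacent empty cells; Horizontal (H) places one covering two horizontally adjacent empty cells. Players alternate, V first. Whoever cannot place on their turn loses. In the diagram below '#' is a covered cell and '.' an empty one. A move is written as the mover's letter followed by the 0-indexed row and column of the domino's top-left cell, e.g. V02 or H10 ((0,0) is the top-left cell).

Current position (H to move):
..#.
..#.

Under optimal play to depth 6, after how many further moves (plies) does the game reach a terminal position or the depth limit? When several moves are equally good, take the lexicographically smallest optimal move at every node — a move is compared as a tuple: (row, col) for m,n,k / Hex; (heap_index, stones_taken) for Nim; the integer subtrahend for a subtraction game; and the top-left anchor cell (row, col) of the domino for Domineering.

p1 H@[..#./..#.]: H00[###./..#.]+1* H10[..#./###.]+1
p2 V@[###./..#.]: V03[####/..##]-1*
p3 H@[####/..##]: H10[####/####]+1*
p4 V@[####/####] terminal -1; root [..#./..#.] d6

PV length from [..#./..#.]: 3 plies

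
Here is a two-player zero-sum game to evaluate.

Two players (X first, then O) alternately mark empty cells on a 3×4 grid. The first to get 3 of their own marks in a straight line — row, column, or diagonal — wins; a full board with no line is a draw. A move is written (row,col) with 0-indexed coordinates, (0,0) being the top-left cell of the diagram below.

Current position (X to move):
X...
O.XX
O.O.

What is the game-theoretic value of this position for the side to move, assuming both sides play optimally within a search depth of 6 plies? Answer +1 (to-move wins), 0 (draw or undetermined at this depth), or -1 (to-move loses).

value(X.../O.XX/O.O., X) = +1

ply 1, X at X.../O.XX/O.O. | (0,1)=-1→XX../O.XX/O.O.; (0,2)=-1→X.X./O.XX/O.O.; (0,3)=-1→X..X/O.XX/O.O.; (1,1)=+1→X.../OXXX/O.O.*; (2,1)=+1→X.../O.XX/OXO.; (2,3)=-1→X.../O.XX/O.OX
ply 2: X.../OXXX/O.O. is terminal -1 (O); from X.../O.XX/O.O. depth 6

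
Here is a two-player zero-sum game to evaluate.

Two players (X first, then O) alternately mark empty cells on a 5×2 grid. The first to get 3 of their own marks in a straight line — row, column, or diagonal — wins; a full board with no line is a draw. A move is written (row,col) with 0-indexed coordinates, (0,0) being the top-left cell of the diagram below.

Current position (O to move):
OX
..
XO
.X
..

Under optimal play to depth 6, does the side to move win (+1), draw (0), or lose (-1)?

value(OX/../XO/.X/.., O) = 0

[OX/../XO/.X/..] O move#1: (1,0):+0/OX/O./XO/.X/..*, (1,1):-1/OX/.O/XO/.X/.., (3,0):+0/OX/../XO/OX/.., (4,0):+0/OX/../XO/.X/O., (4,1):-1/OX/../XO/.X/.O
[OX/O./XO/.X/..] X move#2: (1,1):+0/OX/OX/XO/.X/..*, (3,0):+0/OX/O./XO/XX/.., (4,0):+0/OX/O./XO/.X/X., (4,1):+0/OX/O./XO/.X/.X
[OX/OX/XO/.X/..] O move#3: (3,0):+0/OX/OX/XO/OX/..*, (4,0):+0/OX/OX/XO/.X/O., (4,1):+0/OX/OX/XO/.X/.O
[OX/OX/XO/OX/..] X move#4: (4,0):+0/OX/OX/XO/OX/X.*, (4,1):+0/OX/OX/XO/OX/.X
[OX/OX/XO/OX/X.] O move#5: (4,1):+0/OX/OX/XO/OX/XO*
[OX/OX/XO/OX/XO] end (terminal +0, X#6); searched OX/../XO/.X/.. to 6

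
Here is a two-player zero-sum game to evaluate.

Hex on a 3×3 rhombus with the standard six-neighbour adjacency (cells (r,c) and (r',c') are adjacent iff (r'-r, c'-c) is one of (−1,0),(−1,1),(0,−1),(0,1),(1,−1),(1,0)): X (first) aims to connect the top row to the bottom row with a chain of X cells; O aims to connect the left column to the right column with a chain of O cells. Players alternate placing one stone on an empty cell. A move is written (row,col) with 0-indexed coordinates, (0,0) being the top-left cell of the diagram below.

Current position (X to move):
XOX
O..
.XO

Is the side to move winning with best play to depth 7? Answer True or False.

X winning at [XOX/O../.XO]: True

p1 X@[XOX/O../.XO]: (1,1)[XOX/OX./.XO]+1* (1,2)[XOX/O.X/.XO]+1 (2,0)[XOX/O../XXO]+1
p2 O@[XOX/OX./.XO] terminal -1; root [XOX/O../.XO] d7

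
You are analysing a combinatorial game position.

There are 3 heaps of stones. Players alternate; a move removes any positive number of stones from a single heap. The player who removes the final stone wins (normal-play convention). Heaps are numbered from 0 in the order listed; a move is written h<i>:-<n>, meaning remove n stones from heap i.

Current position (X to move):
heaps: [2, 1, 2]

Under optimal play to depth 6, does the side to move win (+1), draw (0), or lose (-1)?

value((2,1,2), X) = +1

[(2,1,2)] X move#1: h0:-1:-1/(1,1,2), h0:-2:-1/(0,1,2), h1:-1:+1/(2,0,2)*, h2:-1:-1/(2,1,1), h2:-2:-1/(2,1,0)
[(2,0,2)] O move#2: h0:-1:-1/(1,0,2)*, h0:-2:-1/(0,0,2), h2:-1:-1/(2,0,1), h2:-2:-1/(2,0,0)
[(1,0,2)] X move#3: h0:-1:-1/(0,0,2), h2:-1:+1/(1,0,1)*, h2:-2:-1/(1,0,0)
[(1,0,1)] O move#4: h0:-1:-1/(0,0,1)*, h2:-1:-1/(1,0,0)
[(0,0,1)] X move#5: h2:-1:+1/(0,0,0)*
[(0,0,0)] end (terminal -1, O#6); searched (2,1,2) to 6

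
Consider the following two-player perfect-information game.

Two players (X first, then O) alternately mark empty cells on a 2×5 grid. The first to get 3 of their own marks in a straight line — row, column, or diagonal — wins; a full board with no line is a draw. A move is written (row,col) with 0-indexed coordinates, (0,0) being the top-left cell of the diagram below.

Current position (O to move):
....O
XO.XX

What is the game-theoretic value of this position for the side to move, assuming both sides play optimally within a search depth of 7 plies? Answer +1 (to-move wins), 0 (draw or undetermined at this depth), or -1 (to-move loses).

p1 O@[....O/XO.XX]: (0,0)[O...O/XO.XX]-1 (0,1)[.O..O/XO.XX]-1 (0,2)[..O.O/XO.XX]-1 (0,3)[...OO/XO.XX]-1 (1,2)[....O/XOOXX]+0*
p2 X@[....O/XOOXX]: (0,0)[X...O/XOOXX]+0* (0,1)[.X..O/XOOXX]+0 (0,2)[..X.O/XOOXX]+0 (0,3)[...XO/XOOXX]+0
p3 O@[X...O/XOOXX]: (0,1)[XO..O/XOOXX]+0* (0,2)[X.O.O/XOOXX]+0 (0,3)[X..OO/XOOXX]+0
p4 X@[XO..O/XOOXX]: (0,2)[XOX.O/XOOXX]+0* (0,3)[XO.XO/XOOXX]+0
p5 O@[XOX.O/XOOXX]: (0,3)[XOXOO/XOOXX]+0*
p6 X@[XOXOO/XOOXX] terminal +0; root [....O/XO.XX] d7

value(....O/XO.XX, O) = 0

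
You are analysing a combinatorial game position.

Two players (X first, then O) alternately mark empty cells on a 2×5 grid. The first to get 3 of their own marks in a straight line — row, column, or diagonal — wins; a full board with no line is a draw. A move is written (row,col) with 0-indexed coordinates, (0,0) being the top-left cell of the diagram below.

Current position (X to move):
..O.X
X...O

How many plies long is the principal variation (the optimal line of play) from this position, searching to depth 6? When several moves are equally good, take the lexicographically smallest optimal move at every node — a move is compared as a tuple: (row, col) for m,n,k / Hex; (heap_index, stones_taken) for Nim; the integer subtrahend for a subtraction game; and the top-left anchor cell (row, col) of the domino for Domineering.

p1 X@[..O.X/X...O]: (0,0)[X.O.X/X...O]+0* (0,1)[.XO.X/X...O]+0 (0,3)[..OXX/X...O]+0 (1,1)[..O.X/XX..O]-1 (1,2)[..O.X/X.X.O]+0 (1,3)[..O.X/X..XO]-1
p2 O@[X.O.X/X...O]: (0,1)[XOO.X/X...O]+0* (0,3)[X.OOX/X...O]+0 (1,1)[X.O.X/XO..O]+0 (1,2)[X.O.X/X.O.O]+0 (1,3)[X.O.X/X..OO]+0
p3 X@[XOO.X/X...O]: (0,3)[XOOXX/X...O]+0* (1,1)[XOO.X/XX..O]-1 (1,2)[XOO.X/X.X.O]-1 (1,3)[XOO.X/X..XO]-1
p4 O@[XOOXX/X...O]: (1,1)[XOOXX/XO..O]+0* (1,2)[XOOXX/X.O.O]+0 (1,3)[XOOXX/X..OO]+0
p5 X@[XOOXX/XO..O]: (1,2)[XOOXX/XOX.O]+0* (1,3)[XOOXX/XO.XO]+0
p6 O@[XOOXX/XOX.O]: (1,3)[XOOXX/XOXOO]+0*
p7 X@[XOOXX/XOXOO] terminal +0; root [..O.X/X...O] d6

PV length from [..O.X/X...O]: 6 plies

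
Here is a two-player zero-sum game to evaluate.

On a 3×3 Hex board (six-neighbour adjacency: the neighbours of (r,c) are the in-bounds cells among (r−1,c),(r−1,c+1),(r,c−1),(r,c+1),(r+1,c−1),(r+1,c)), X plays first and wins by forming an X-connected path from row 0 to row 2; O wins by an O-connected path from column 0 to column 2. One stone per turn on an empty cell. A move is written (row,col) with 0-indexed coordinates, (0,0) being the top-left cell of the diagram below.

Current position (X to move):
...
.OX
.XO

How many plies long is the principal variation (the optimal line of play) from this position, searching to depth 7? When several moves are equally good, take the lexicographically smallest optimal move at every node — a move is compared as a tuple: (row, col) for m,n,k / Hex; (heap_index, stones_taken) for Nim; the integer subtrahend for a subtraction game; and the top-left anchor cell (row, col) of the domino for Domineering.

[.../.OX/.XO] X move#1: (0,0):-1/X../.OX/.XO, (0,1):-1/.X./.OX/.XO, (0,2):+1/..X/.OX/.XO*, (1,0):+1/.../XOX/.XO, (2,0):+1/.../.OX/XXO
[..X/.OX/.XO] end (terminal -1, O#2); searched .../.OX/.XO to 7

PV length from [.../.OX/.XO]: 1 ply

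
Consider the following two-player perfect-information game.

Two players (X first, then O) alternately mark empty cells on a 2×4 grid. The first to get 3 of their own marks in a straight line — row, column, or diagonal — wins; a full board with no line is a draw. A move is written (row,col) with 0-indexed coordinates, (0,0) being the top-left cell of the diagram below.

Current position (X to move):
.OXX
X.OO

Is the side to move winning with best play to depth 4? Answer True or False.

X winning at [.OXX/X.OO]: False

[.OXX/X.OO] X move#1: (0,0):-1/XOXX/X.OO, (1,1):+0/.OXX/XXOO*
[.OXX/XXOO] O move#2: (0,0):+0/OOXX/XXOO*
[OOXX/XXOO] end (terminal +0, X#3); searched .OXX/X.OO to 4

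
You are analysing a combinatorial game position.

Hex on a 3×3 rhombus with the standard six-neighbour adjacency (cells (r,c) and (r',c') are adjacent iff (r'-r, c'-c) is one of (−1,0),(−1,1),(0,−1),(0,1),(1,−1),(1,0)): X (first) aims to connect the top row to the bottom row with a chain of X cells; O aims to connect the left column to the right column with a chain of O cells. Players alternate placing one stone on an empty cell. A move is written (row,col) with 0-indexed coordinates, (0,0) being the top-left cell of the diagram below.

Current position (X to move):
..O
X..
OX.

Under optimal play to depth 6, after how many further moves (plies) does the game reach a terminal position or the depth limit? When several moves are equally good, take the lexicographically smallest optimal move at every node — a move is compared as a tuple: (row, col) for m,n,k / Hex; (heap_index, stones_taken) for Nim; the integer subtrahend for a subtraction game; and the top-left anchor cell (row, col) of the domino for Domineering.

PV length from [..O/X../OX.]: 3 plies

p1 X@[..O/X../OX.]: (0,0)[X.O/X../OX.]-1 (0,1)[.XO/X../OX.]-1 (1,1)[..O/XX./OX.]+1* (1,2)[..O/X.X/OX.]-1 (2,2)[..O/X../OXX]-1
p2 O@[..O/XX./OX.]: (0,0)[O.O/XX./OX.]-1* (0,1)[.OO/XX./OX.]-1 (1,2)[..O/XXO/OX.]-1 (2,2)[..O/XX./OXO]-1
p3 X@[O.O/XX./OX.]: (0,1)[OXO/XX./OX.]+1* (1,2)[O.O/XXX/OX.]-1 (2,2)[O.O/XX./OXX]-1
p4 O@[OXO/XX./OX.] terminal -1; root [..O/X../OX.] d6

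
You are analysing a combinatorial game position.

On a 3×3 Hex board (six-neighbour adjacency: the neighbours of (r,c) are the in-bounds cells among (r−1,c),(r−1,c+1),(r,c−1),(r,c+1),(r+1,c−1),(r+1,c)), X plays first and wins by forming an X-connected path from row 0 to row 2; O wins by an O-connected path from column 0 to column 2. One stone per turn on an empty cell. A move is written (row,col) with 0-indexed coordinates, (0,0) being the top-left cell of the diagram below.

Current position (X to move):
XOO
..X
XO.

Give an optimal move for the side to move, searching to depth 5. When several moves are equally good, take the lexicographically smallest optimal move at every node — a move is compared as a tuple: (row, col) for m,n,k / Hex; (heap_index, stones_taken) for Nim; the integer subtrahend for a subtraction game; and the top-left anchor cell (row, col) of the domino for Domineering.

X's best at [XOO/..X/XO.]: (1,0)

ply 1, X at XOO/..X/XO. | (1,0)=+1→XOO/X.X/XO.*; (1,1)=-1→XOO/.XX/XO.; (2,2)=-1→XOO/..X/XOX
ply 2: XOO/X.X/XO. is terminal -1 (O); from XOO/..X/XO. depth 5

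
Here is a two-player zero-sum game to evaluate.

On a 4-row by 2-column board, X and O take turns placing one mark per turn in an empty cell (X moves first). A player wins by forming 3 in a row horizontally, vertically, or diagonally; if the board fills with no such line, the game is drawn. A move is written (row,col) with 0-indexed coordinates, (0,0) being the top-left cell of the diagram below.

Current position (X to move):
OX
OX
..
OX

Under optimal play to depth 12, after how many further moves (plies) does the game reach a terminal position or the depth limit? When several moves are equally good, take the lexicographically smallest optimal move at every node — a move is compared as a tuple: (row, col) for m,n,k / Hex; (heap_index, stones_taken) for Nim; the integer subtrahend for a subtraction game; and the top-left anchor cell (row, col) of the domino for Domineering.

p1 X@[OX/OX/../OX]: (2,0)[OX/OX/X./OX]+0 (2,1)[OX/OX/.X/OX]+1*
p2 O@[OX/OX/.X/OX] terminal -1; root [OX/OX/../OX] d12

PV length from [OX/OX/../OX]: 1 ply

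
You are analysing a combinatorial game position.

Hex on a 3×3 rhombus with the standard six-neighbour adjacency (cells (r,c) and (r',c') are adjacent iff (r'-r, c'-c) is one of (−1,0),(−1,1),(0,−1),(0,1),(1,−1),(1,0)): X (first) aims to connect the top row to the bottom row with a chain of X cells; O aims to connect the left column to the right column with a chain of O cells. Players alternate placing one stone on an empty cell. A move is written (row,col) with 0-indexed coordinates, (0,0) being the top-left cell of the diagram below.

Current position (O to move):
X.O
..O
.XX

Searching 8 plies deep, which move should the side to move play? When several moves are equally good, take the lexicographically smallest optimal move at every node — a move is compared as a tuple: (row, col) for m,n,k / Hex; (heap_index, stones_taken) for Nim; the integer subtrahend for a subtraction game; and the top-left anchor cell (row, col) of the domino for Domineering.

O's best at [X.O/..O/.XX]: (1,0)

p1 O@[X.O/..O/.XX]: (0,1)[XOO/..O/.XX]-1 (1,0)[X.O/O.O/.XX]+1* (1,1)[X.O/.OO/.XX]+1 (2,0)[X.O/..O/OXX]-1
p2 X@[X.O/O.O/.XX]: (0,1)[XXO/O.O/.XX]-1* (1,1)[X.O/OXO/.XX]-1 (2,0)[X.O/O.O/XXX]-1
p3 O@[XXO/O.O/.XX]: (1,1)[XXO/OOO/.XX]+1* (2,0)[XXO/O.O/OXX]-1
p4 X@[XXO/OOO/.XX] terminal -1; root [X.O/..O/.XX] d8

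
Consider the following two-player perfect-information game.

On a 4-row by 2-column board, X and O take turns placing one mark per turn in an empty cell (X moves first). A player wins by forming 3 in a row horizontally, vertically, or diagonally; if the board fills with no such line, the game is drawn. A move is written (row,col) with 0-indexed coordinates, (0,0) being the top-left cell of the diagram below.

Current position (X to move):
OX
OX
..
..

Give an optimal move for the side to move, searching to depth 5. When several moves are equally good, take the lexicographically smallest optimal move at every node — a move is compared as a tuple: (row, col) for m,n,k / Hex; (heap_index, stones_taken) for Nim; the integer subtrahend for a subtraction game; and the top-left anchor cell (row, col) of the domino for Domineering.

X's best at [OX/OX/../..]: (2,1)

ply 1, X at OX/OX/../.. | (2,0)=+0→OX/OX/X./..; (2,1)=+1→OX/OX/.X/..*; (3,0)=-1→OX/OX/../X.; (3,1)=-1→OX/OX/../.X
ply 2: OX/OX/.X/.. is terminal -1 (O); from OX/OX/../.. depth 5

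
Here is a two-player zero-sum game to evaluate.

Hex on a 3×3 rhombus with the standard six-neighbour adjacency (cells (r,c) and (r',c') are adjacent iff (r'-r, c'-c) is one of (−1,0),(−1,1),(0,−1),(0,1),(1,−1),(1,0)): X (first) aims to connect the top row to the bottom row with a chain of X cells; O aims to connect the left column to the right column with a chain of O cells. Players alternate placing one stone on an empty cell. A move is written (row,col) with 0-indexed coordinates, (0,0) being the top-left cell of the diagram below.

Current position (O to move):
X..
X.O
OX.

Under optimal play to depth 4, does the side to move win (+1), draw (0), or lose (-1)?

p1 O@[X../X.O/OX.]: (0,1)[XO./X.O/OX.]-1 (0,2)[X.O/X.O/OX.]-1 (1,1)[X../XOO/OX.]+1* (2,2)[X../X.O/OXO]-1
p2 X@[X../XOO/OX.] terminal -1; root [X../X.O/OX.] d4

value(X../X.O/OX., O) = +1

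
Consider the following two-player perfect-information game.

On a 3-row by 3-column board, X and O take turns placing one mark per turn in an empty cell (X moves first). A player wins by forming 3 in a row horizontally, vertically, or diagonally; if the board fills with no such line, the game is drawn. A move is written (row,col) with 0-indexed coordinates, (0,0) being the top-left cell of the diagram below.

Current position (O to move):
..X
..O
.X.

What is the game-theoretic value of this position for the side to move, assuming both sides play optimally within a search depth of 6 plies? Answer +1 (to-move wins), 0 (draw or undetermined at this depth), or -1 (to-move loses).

value(..X/..O/.X., O) = 0

p1 O@[..X/..O/.X.]: (0,0)[O.X/..O/.X.]-1 (0,1)[.OX/..O/.X.]-1 (1,0)[..X/O.O/.X.]-1 (1,1)[..X/.OO/.X.]+0* (2,0)[..X/..O/OX.]-1 (2,2)[..X/..O/.XO]-1
p2 X@[..X/.OO/.X.]: (0,0)[X.X/.OO/.X.]-1 (0,1)[.XX/.OO/.X.]-1 (1,0)[..X/XOO/.X.]+0* (2,0)[..X/.OO/XX.]-1 (2,2)[..X/.OO/.XX]-1
p3 O@[..X/XOO/.X.]: (0,0)[O.X/XOO/.X.]+0* (0,1)[.OX/XOO/.X.]-1 (2,0)[..X/XOO/OX.]+0 (2,2)[..X/XOO/.XO]-1
p4 X@[O.X/XOO/.X.]: (0,1)[OXX/XOO/.X.]-1 (2,0)[O.X/XOO/XX.]-1 (2,2)[O.X/XOO/.XX]+0*
p5 O@[O.X/XOO/.XX]: (0,1)[OOX/XOO/.XX]-1 (2,0)[O.X/XOO/OXX]+0*
p6 X@[O.X/XOO/OXX]: (0,1)[OXX/XOO/OXX]+0*
p7 O@[OXX/XOO/OXX] terminal +0; root [..X/..O/.X.] d6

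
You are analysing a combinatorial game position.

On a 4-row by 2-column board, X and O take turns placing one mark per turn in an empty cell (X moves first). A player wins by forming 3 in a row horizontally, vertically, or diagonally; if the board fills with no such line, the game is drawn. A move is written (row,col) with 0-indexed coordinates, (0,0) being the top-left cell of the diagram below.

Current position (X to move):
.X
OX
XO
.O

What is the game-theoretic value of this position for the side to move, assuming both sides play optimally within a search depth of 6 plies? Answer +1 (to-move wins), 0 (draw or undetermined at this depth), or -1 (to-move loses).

value(.X/OX/XO/.O, X) = 0

ply 1, X at .X/OX/XO/.O | (0,0)=+0→XX/OX/XO/.O*; (3,0)=+0→.X/OX/XO/XO
ply 2, O at XX/OX/XO/.O | (3,0)=+0→XX/OX/XO/OO*
ply 3: XX/OX/XO/OO is terminal +0 (X); from .X/OX/XO/.O depth 6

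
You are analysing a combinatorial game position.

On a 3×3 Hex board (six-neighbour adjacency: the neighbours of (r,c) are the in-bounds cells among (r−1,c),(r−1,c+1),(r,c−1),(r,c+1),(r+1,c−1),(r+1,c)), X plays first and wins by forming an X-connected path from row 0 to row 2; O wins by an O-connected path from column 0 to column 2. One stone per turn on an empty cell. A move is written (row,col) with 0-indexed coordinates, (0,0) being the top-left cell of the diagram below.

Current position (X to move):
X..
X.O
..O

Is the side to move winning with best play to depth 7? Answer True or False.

X winning at [X../X.O/..O]: True

[X../X.O/..O] X move#1: (0,1):-1/XX./X.O/..O, (0,2):-1/X.X/X.O/..O, (1,1):+1/X../XXO/..O*, (2,0):+1/X../X.O/X.O, (2,1):+1/X../X.O/.XO
[X../XXO/..O] O move#2: (0,1):-1/XO./XXO/..O*, (0,2):-1/X.O/XXO/..O, (2,0):-1/X../XXO/O.O, (2,1):-1/X../XXO/.OO
[XO./XXO/..O] X move#3: (0,2):+1/XOX/XXO/..O*, (2,0):+1/XO./XXO/X.O, (2,1):+1/XO./XXO/.XO
[XOX/XXO/..O] O move#4: (2,0):-1/XOX/XXO/O.O*, (2,1):-1/XOX/XXO/.OO
[XOX/XXO/O.O] X move#5: (2,1):+1/XOX/XXO/OXO*
[XOX/XXO/OXO] end (terminal -1, O#6); searched X../X.O/..O to 7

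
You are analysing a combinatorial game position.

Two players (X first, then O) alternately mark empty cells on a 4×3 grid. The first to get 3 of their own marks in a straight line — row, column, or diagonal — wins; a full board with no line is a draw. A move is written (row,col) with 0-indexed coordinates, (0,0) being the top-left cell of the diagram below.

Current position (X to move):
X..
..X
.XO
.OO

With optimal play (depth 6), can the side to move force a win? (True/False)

X winning at [X../..X/.XO/.OO]: True

p1 X@[X../..X/.XO/.OO]: (0,1)[XX./..X/.XO/.OO]-1 (0,2)[X.X/..X/.XO/.OO]-1 (1,0)[X../X.X/.XO/.OO]-1 (1,1)[X../.XX/.XO/.OO]-1 (2,0)[X../..X/XXO/.OO]-1 (3,0)[X../..X/.XO/XOO]+1*
p2 O@[X../..X/.XO/XOO] terminal -1; root [X../..X/.XO/.OO] d6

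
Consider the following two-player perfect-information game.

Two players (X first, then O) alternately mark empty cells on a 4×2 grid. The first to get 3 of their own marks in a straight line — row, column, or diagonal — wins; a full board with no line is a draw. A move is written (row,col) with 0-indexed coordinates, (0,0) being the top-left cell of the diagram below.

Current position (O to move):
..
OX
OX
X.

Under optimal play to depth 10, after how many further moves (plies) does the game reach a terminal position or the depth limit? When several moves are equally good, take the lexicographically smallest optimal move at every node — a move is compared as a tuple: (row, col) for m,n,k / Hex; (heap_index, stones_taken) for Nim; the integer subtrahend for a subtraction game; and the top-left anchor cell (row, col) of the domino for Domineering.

ply 1, O at ../OX/OX/X. | (0,0)=+1→O./OX/OX/X.*; (0,1)=-1→.O/OX/OX/X.; (3,1)=-1→../OX/OX/XO
ply 2: O./OX/OX/X. is terminal -1 (X); from ../OX/OX/X. depth 10

PV length from [../OX/OX/X.]: 1 ply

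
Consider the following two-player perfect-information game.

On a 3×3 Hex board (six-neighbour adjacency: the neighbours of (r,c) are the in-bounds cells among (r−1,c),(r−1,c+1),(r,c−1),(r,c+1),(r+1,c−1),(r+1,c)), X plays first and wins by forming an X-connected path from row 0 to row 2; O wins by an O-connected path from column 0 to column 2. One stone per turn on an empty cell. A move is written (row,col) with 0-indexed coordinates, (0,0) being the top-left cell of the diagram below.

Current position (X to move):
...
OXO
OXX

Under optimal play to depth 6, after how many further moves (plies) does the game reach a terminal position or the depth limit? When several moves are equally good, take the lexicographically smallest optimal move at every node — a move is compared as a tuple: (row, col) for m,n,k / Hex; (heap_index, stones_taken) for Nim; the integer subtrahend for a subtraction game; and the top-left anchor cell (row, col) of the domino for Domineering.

ply 1, X at .../OXO/OXX | (0,0)=+1→X../OXO/OXX*; (0,1)=+1→.X./OXO/OXX; (0,2)=+1→..X/OXO/OXX
ply 2, O at X../OXO/OXX | (0,1)=-1→XO./OXO/OXX*; (0,2)=-1→X.O/OXO/OXX
ply 3, X at XO./OXO/OXX | (0,2)=+1→XOX/OXO/OXX*
ply 4: XOX/OXO/OXX is terminal -1 (O); from .../OXO/OXX depth 6

PV length from [.../OXO/OXX]: 3 plies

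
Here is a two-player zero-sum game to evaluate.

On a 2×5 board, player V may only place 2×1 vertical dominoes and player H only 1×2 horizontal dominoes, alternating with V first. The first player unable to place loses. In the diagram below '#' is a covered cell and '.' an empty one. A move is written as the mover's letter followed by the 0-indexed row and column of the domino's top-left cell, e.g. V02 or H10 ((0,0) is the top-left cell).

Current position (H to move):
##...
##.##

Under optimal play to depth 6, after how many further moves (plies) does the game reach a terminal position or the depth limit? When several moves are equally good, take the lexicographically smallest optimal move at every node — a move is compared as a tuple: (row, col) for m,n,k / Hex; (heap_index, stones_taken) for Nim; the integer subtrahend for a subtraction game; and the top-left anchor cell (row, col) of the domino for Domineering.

PV length from [##.../##.##]: 1 ply

[##.../##.##] H move#1: H02:+1/####./##.##*, H03:-1/##.##/##.##
[####./##.##] end (terminal -1, V#2); searched ##.../##.## to 6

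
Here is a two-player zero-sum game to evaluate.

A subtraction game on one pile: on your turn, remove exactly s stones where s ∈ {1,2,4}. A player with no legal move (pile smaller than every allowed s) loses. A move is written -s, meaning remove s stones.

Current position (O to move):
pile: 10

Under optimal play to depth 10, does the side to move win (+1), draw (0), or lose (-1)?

value(10, O) = +1

ply 1, O at 10 | -1=+1→9*; -2=-1→8; -4=+1→6
ply 2, X at 9 | -1=-1→8*; -2=-1→7; -4=-1→5
ply 3, O at 8 | -1=-1→7; -2=+1→6*; -4=-1→4
ply 4, X at 6 | -1=-1→5*; -2=-1→4; -4=-1→2
ply 5, O at 5 | -1=-1→4; -2=+1→3*; -4=-1→1
ply 6, X at 3 | -1=-1→2*; -2=-1→1
ply 7, O at 2 | -1=-1→1; -2=+1→0*
ply 8: 0 is terminal -1 (X); from 10 depth 10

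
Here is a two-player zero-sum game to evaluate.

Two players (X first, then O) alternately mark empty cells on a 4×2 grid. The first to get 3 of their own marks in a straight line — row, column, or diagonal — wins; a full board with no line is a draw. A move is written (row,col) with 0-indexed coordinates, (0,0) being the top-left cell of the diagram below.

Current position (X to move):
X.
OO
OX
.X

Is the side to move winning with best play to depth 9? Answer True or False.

[X./OO/OX/.X] X move#1: (0,1):-1/XX/OO/OX/.X, (3,0):+0/X./OO/OX/XX*
[X./OO/OX/XX] O move#2: (0,1):+0/XO/OO/OX/XX*
[XO/OO/OX/XX] end (terminal +0, X#3); searched X./OO/OX/.X to 9

X winning at [X./OO/OX/.X]: False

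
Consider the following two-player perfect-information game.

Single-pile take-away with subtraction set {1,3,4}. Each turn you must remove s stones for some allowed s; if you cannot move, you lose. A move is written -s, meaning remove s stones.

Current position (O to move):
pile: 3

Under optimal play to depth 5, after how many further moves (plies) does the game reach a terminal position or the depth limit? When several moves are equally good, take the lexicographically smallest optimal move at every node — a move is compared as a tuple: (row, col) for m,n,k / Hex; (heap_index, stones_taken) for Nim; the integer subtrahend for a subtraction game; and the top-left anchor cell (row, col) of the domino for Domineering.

PV length from [3]: 3 plies

ply 1, O at 3 | -1=+1→2*; -3=+1→0
ply 2, X at 2 | -1=-1→1*
ply 3, O at 1 | -1=+1→0*
ply 4: 0 is terminal -1 (X); from 3 depth 5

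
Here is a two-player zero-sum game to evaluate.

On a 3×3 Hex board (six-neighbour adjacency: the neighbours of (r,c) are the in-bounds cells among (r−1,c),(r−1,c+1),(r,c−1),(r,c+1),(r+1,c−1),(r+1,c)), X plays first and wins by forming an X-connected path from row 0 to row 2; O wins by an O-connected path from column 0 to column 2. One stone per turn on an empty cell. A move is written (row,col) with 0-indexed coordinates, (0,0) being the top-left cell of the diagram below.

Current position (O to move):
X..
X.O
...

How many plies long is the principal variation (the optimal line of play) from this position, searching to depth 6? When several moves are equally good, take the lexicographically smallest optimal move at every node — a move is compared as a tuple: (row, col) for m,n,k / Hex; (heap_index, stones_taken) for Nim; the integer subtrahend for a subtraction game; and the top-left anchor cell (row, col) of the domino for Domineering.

PV length from [X../X.O/...]: 5 plies

[X../X.O/...] O move#1: (0,1):-1/XO./X.O/..., (0,2):-1/X.O/X.O/..., (1,1):-1/X../XOO/..., (2,0):+1/X../X.O/O..*, (2,1):-1/X../X.O/.O., (2,2):-1/X../X.O/..O
[X../X.O/O..] X move#2: (0,1):-1/XX./X.O/O..*, (0,2):-1/X.X/X.O/O.., (1,1):-1/X../XXO/O.., (2,1):-1/X../X.O/OX., (2,2):-1/X../X.O/O.X
[XX./X.O/O..] O move#3: (0,2):+1/XXO/X.O/O..*, (1,1):+1/XX./XOO/O.., (2,1):+1/XX./X.O/OO., (2,2):+1/XX./X.O/O.O
[XXO/X.O/O..] X move#4: (1,1):-1/XXO/XXO/O..*, (2,1):-1/XXO/X.O/OX., (2,2):-1/XXO/X.O/O.X
[XXO/XXO/O..] O move#5: (2,1):+1/XXO/XXO/OO.*, (2,2):-1/XXO/XXO/O.O
[XXO/XXO/OO.] end (terminal -1, X#6); searched X../X.O/... to 6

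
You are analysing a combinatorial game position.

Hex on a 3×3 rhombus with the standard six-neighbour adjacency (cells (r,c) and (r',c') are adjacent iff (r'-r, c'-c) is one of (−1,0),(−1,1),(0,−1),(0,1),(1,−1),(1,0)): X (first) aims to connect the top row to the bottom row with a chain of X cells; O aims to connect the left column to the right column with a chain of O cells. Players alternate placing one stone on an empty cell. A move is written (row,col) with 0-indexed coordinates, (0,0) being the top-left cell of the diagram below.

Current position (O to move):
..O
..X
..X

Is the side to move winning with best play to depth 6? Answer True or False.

[..O/..X/..X] O move#1: (0,0):+1/O.O/..X/..X*, (0,1):+1/.OO/..X/..X, (1,0):+1/..O/O.X/..X, (1,1):+1/..O/.OX/..X, (2,0):+1/..O/..X/O.X, (2,1):-1/..O/..X/.OX
[O.O/..X/..X] X move#2: (0,1):-1/OXO/..X/..X*, (1,0):-1/O.O/X.X/..X, (1,1):-1/O.O/.XX/..X, (2,0):-1/O.O/..X/X.X, (2,1):-1/O.O/..X/.XX
[OXO/..X/..X] O move#3: (1,0):-1/OXO/O.X/..X, (1,1):+1/OXO/.OX/..X*, (2,0):-1/OXO/..X/O.X, (2,1):-1/OXO/..X/.OX
[OXO/.OX/..X] X move#4: (1,0):-1/OXO/XOX/..X*, (2,0):-1/OXO/.OX/X.X, (2,1):-1/OXO/.OX/.XX
[OXO/XOX/..X] O move#5: (2,0):+1/OXO/XOX/O.X*, (2,1):-1/OXO/XOX/.OX
[OXO/XOX/O.X] end (terminal -1, X#6); searched ..O/..X/..X to 6

O winning at [..O/..X/..X]: True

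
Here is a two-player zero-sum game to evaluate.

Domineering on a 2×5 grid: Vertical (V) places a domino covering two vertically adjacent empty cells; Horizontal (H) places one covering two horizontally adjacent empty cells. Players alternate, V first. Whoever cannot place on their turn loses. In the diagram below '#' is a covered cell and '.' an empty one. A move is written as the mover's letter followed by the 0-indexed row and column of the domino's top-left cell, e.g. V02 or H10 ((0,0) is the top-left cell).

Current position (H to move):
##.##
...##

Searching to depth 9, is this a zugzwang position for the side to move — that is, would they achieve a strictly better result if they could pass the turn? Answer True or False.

p1 H@[##.##/...##]: H10[##.##/##.##]-1 H11[##.##/.####]+1*
p2 V@[##.##/.####] terminal -1; root [##.##/...##] d9
suppose H passes — search the same position with V to move:
pass> p1 V@[##.##/...##]: V02[#####/..###]-1*
pass> p2 H@[#####/..###]: H10[#####/#####]+1*
pass> p3 V@[#####/#####] terminal -1; root [##.##/...##] d9
for H: play +1, pass +1

zugzwang(##.##/...##, H) = False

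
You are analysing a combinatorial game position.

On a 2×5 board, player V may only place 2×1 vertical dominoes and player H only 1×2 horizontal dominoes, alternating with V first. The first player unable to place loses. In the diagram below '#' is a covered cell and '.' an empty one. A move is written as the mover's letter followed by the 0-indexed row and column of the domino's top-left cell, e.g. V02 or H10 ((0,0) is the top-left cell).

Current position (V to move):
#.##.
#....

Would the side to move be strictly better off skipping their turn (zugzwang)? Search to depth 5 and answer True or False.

zugzwang(#.##./#...., V) = True

p1 V@[#.##./#....]: V01[####./##...]-1* V04[#.###/#...#]-1
p2 H@[####./##...]: H12[####./####.]-1 H13[####./##.##]+1*
p3 V@[####./##.##] terminal -1; root [#.##./#....] d5
pass branch (H moves first from the same position):
  | p1 H@[#.##./#....]: H11[#.##./###..]-1* H12[#.##./#.##.]-1 H13[#.##./#..##]-1
  | p2 V@[#.##./###..]: V04[#.###/###.#]+1*
  | p3 H@[#.###/###.#] terminal -1; root [#.##./#....] d5
V moving scores -1; V passing scores +1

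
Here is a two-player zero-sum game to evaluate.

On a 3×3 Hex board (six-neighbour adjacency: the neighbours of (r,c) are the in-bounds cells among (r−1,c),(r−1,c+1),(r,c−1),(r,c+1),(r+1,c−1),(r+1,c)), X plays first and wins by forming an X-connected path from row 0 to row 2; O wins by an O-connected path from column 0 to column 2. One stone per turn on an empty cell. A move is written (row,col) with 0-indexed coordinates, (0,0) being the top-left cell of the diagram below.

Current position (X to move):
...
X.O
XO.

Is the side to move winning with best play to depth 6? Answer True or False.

X winning at [.../X.O/XO.]: True

p1 X@[.../X.O/XO.]: (0,0)[X../X.O/XO.]+1* (0,1)[.X./X.O/XO.]+1 (0,2)[..X/X.O/XO.]+1 (1,1)[.../XXO/XO.]+1 (2,2)[.../X.O/XOX]+1
p2 O@[X../X.O/XO.] terminal -1; root [.../X.O/XO.] d6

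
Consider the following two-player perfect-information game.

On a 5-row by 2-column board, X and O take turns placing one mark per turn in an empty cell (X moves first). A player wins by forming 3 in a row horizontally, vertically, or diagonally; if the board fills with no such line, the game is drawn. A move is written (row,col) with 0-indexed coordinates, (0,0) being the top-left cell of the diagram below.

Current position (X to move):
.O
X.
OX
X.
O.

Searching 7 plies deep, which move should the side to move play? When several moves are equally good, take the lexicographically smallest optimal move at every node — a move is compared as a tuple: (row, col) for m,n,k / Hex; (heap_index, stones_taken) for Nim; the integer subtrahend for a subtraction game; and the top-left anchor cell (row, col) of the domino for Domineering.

X's best at [.O/X./OX/X./O.]: (3,1)

ply 1, X at .O/X./OX/X./O. | (0,0)=+0→XO/X./OX/X./O.; (1,1)=+0→.O/XX/OX/X./O.; (3,1)=+1→.O/X./OX/XX/O.*; (4,1)=+0→.O/X./OX/X./OX
ply 2, O at .O/X./OX/XX/O. | (0,0)=-1→OO/X./OX/XX/O.*; (1,1)=-1→.O/XO/OX/XX/O.; (4,1)=-1→.O/X./OX/XX/OO
ply 3, X at OO/X./OX/XX/O. | (1,1)=+1→OO/XX/OX/XX/O.*; (4,1)=+1→OO/X./OX/XX/OX
ply 4: OO/XX/OX/XX/O. is terminal -1 (O); from .O/X./OX/X./O. depth 7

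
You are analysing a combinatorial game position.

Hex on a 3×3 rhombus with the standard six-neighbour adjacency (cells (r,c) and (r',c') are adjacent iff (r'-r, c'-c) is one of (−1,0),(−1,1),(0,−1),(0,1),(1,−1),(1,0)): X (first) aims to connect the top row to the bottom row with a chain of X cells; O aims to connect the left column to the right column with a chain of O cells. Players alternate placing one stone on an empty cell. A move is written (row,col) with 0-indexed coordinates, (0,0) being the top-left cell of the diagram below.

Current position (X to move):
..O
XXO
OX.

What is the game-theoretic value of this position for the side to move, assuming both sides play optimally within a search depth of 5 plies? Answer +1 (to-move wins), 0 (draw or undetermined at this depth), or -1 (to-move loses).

value(..O/XXO/OX., X) = +1

[..O/XXO/OX.] X move#1: (0,0):+1/X.O/XXO/OX.*, (0,1):+1/.XO/XXO/OX., (2,2):+1/..O/XXO/OXX
[X.O/XXO/OX.] end (terminal -1, O#2); searched ..O/XXO/OX. to 5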